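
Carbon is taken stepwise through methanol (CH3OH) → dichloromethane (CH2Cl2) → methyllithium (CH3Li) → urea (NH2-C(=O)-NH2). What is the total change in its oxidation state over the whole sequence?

+6

Carbon oxidation states along the series — methanol: -2, dichloromethane: 0, methyllithium: -4, urea: +4.
Net change = +4 − (-2) = +6.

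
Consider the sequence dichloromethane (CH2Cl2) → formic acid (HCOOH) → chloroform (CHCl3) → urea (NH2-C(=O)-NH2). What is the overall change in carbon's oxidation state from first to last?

Carbon oxidation states along the series — dichloromethane: 0, formic acid: +2, chloroform: +2, urea: +4.
Net change = +4 − (0) = +4.

+4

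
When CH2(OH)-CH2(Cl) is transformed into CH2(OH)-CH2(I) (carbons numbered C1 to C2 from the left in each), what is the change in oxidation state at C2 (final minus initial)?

Before: C2 has 1 bond to C, 2 bonds to H, 1 bond to Cl → oxidation state -1.
After: C2 has 1 bond to C, 2 bonds to H, 1 bond to I → oxidation state -1.
Δ = -1 − (-1) = 0, so no net redox change at C2.

0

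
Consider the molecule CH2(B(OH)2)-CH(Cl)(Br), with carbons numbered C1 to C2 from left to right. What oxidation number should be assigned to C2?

+1

C2 has one bond to C (0), one bond to Cl (+1), one bond to Br (+1), one bond to H (-1).
Oxidation state = 0 + 1 + 1 − 1 = +1.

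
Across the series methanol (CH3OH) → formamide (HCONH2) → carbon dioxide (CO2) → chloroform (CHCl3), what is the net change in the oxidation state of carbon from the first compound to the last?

+4

Carbon oxidation states along the series — methanol: -2, formamide: +2, carbon dioxide: +4, chloroform: +2.
Net change = +2 − (-2) = +4.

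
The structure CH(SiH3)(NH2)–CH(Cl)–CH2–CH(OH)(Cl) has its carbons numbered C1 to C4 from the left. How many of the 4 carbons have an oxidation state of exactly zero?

1

Tallying each carbon's bonds:
C1: 1C, 1H, 1N, 1Si → 0 − 1 + 1 − 1 = -1
C2: 2C, 1H, 1Cl → 0 − 1 + 1 = 0
C3: 2C, 2H → 0 − 2 = -2
C4: 1C, 1H, 1O, 1Cl → 0 − 1 + 1 + 1 = +1
1 carbon (C2) meets the condition.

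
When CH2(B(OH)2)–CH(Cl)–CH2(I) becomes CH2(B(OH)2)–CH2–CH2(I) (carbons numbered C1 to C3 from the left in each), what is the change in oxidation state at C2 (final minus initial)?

Before: C2 has 2 bonds to C, 1 bond to H, 1 bond to Cl → oxidation state 0.
After: C2 has 2 bonds to C, 2 bonds to H → oxidation state -2.
Δ = -2 − (0) = -2, so this is a reduction at C2.

-2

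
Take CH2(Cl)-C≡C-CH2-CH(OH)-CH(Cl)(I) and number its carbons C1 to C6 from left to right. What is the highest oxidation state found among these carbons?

+1

Assign +1 per bond to O/N/halogen, −1 per bond to H or an electropositive element, and 0 per bond to carbon. Tallying each carbon:
C1: 1C, 2H, 1Cl → 0 − 2 + 1 = -1
C2: 4C → 0 = 0
C3: 4C → 0 = 0
C4: 2C, 2H → 0 − 2 = -2
C5: 2C, 1H, 1O → 0 − 1 + 1 = 0
C6: 1C, 1H, 1Cl, 1I → 0 − 1 + 1 + 1 = +1
The highest value is +1.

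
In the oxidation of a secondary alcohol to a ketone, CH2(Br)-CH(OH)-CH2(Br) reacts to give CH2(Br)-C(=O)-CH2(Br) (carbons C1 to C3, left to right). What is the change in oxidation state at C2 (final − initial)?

+2

Before: C2 has 2 bonds to C, 1 bond to H, 1 bond to O → oxidation state 0.
After: C2 has 2 bonds to C, 2 bonds to O → oxidation state +2.
Δ = +2 − (0) = +2, so this is an oxidation at C2.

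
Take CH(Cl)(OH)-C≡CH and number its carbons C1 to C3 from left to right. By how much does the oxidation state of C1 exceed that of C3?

C1: 1C, 1H, 1O, 1Cl → 0 − 1 + 1 + 1 = +1
C3: 3C, 1H → 0 − 1 = -1
Difference: +1 − (-1) = +2.

+2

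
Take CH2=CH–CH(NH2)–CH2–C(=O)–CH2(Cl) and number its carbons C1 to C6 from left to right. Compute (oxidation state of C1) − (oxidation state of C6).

C1: 2C, 2H → 0 − 2 = -2
C6: 1C, 2H, 1Cl → 0 − 2 + 1 = -1
Difference: -2 − (-1) = -1.

-1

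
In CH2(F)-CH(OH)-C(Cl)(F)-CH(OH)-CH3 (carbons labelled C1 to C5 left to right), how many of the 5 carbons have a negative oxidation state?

Bonds to more-electronegative neighbours contribute +1 each, bonds to H or metals contribute −1 each, and C–C bonds contribute 0. Tallying each carbon:
C1: 1C, 2H, 1F → 0 − 2 + 1 = -1
C2: 2C, 1H, 1O → 0 − 1 + 1 = 0
C3: 2C, 1F, 1Cl → 0 + 1 + 1 = +2
C4: 2C, 1H, 1O → 0 − 1 + 1 = 0
C5: 1C, 3H → 0 − 3 = -3
2 carbons (C1, C5) meet the condition.

2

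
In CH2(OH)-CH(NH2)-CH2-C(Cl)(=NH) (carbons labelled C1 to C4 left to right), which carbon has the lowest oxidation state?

Tallying each carbon's bonds:
C1: 1C, 2H, 1O → 0 − 2 + 1 = -1
C2: 2C, 1H, 1N → 0 − 1 + 1 = 0
C3: 2C, 2H → 0 − 2 = -2
C4: 1C, 2N, 1Cl → 0 + 2 + 1 = +3
The most reduced carbon is C3 at -2.

C3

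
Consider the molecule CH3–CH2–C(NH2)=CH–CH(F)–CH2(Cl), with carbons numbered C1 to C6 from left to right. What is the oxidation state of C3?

+1

C3 has one bond to C (0), a double bond to C (2×0 = 0), one bond to N (+1).
Oxidation state = 0 + 0 + 1 = +1.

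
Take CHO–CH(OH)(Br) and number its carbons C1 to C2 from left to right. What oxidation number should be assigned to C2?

+1

Assign +1 per bond to O/N/halogen, −1 per bond to H or an electropositive element, and 0 per bond to carbon.
C2 has one bond to C (0), one bond to H (-1), one bond to O (+1), one bond to Br (+1).
Oxidation state = 0 − 1 + 1 + 1 = +1.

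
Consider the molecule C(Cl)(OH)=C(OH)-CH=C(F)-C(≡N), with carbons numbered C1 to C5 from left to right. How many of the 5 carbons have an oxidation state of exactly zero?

Tallying each carbon's bonds:
C1: 2C, 1O, 1Cl → 0 + 1 + 1 = +2
C2: 3C, 1O → 0 + 1 = +1
C3: 3C, 1H → 0 − 1 = -1
C4: 3C, 1F → 0 + 1 = +1
C5: 1C, 3N → 0 + 3 = +3
0 carbons meet the condition.

0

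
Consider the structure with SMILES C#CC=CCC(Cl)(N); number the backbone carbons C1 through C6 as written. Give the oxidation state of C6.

C6 has one bond to C (0), one bond to Cl (+1), one bond to H (-1), one bond to N (+1).
Oxidation state = 0 + 1 − 1 + 1 = +1.

+1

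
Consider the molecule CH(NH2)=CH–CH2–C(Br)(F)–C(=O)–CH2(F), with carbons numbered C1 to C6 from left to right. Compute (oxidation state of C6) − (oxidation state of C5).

-3

C6: 1C, 2H, 1F → 0 − 2 + 1 = -1
C5: 2C, 2O → 0 + 2 = +2
Difference: -1 − (+2) = -3.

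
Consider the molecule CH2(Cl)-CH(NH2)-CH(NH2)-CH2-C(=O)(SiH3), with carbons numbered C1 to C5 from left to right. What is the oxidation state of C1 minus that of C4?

+1

C1: 1C, 2H, 1Cl → 0 − 2 + 1 = -1
C4: 2C, 2H → 0 − 2 = -2
Difference: -1 − (-2) = +1.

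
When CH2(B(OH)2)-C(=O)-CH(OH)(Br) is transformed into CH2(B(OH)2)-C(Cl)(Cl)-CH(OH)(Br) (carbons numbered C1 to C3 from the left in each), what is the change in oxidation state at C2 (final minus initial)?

Before: C2 has 2 bonds to C, 2 bonds to O → oxidation state +2.
After: C2 has 2 bonds to C, 2 bonds to Cl → oxidation state +2.
Δ = +2 − (+2) = 0, so no net redox change at C2.

0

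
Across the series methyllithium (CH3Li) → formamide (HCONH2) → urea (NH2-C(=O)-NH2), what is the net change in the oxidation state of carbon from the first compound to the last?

Carbon oxidation states along the series — methyllithium: -4, formamide: +2, urea: +4.
Net change = +4 − (-4) = +8.

+8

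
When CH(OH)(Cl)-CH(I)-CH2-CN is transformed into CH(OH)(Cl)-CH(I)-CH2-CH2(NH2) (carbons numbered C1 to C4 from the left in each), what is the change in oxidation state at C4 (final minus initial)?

-4

Before: C4 has 1 bond to C, 3 bonds to N → oxidation state +3.
After: C4 has 1 bond to C, 2 bonds to H, 1 bond to N → oxidation state -1.
Δ = -1 − (+3) = -4, so this is a reduction at C4.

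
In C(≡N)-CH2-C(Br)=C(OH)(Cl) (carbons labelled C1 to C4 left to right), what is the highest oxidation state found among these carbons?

+3

Bonds to more-electronegative neighbours contribute +1 each, bonds to H or metals contribute −1 each, and C–C bonds contribute 0. Tallying each carbon:
C1: 1C, 3N → 0 + 3 = +3
C2: 2C, 2H → 0 − 2 = -2
C3: 3C, 1Br → 0 + 1 = +1
C4: 2C, 1O, 1Cl → 0 + 1 + 1 = +2
The highest value is +3.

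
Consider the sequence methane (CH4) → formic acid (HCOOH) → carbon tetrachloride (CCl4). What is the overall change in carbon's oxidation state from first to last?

+8

Carbon oxidation states along the series — methane: -4, formic acid: +2, carbon tetrachloride: +4.
Net change = +4 − (-4) = +8.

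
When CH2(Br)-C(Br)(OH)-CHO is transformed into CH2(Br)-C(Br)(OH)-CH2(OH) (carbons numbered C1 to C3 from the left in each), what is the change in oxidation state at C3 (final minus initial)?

-2

Before: C3 has 1 bond to C, 1 bond to H, 2 bonds to O → oxidation state +1.
After: C3 has 1 bond to C, 2 bonds to H, 1 bond to O → oxidation state -1.
Δ = -1 − (+1) = -2, so this is a reduction at C3.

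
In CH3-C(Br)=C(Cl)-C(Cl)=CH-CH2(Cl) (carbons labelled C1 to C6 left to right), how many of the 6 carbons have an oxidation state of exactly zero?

0

Assign +1 per bond to O/N/halogen, −1 per bond to H or an electropositive element, and 0 per bond to carbon. Tallying each carbon:
C1: 1C, 3H → 0 − 3 = -3
C2: 3C, 1Br → 0 + 1 = +1
C3: 3C, 1Cl → 0 + 1 = +1
C4: 3C, 1Cl → 0 + 1 = +1
C5: 3C, 1H → 0 − 1 = -1
C6: 1C, 2H, 1Cl → 0 − 2 + 1 = -1
0 carbons meet the condition.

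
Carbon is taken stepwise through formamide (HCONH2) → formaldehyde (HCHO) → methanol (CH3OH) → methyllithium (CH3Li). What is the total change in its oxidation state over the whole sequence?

Carbon oxidation states along the series — formamide: +2, formaldehyde: 0, methanol: -2, methyllithium: -4.
Net change = -4 − (+2) = -6.

-6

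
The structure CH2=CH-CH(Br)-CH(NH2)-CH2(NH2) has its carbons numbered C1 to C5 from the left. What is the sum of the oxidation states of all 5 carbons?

-4

Bonds to more-electronegative neighbours contribute +1 each, bonds to H or metals contribute −1 each, and C–C bonds contribute 0. Tallying each carbon:
C1: 2C, 2H → 0 − 2 = -2
C2: 3C, 1H → 0 − 1 = -1
C3: 2C, 1H, 1Br → 0 − 1 + 1 = 0
C4: 2C, 1H, 1N → 0 − 1 + 1 = 0
C5: 1C, 2H, 1N → 0 − 2 + 1 = -1
Sum = -2 − 1 + 0 + 0 − 1 = -4.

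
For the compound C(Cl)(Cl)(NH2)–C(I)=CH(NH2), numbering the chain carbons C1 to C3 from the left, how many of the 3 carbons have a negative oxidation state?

Tallying each carbon's bonds:
C1: 1C, 1N, 2Cl → 0 + 1 + 2 = +3
C2: 3C, 1I → 0 + 1 = +1
C3: 2C, 1H, 1N → 0 − 1 + 1 = 0
0 carbons meet the condition.

0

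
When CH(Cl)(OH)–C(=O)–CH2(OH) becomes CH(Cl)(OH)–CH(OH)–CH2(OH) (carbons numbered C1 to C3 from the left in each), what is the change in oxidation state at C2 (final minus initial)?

Before: C2 has 2 bonds to C, 2 bonds to O → oxidation state +2.
After: C2 has 2 bonds to C, 1 bond to H, 1 bond to O → oxidation state 0.
Δ = 0 − (+2) = -2, so this is a reduction at C2.

-2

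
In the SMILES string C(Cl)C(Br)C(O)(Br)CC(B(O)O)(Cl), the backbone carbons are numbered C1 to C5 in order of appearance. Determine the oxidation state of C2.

Count +1 for every bond to an atom more electronegative than carbon and −1 for every bond to one less electronegative; C–C bonds are 0.
C2 has one bond to C (0), one bond to C (0), one bond to Br (+1), one bond to H (-1).
Oxidation state = 0 + 0 + 1 − 1 = 0.

0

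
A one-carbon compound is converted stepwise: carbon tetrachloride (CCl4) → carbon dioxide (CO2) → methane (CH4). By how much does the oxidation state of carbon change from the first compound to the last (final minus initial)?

-8

Carbon oxidation states along the series — carbon tetrachloride: +4, carbon dioxide: +4, methane: -4.
Net change = -4 − (+4) = -8.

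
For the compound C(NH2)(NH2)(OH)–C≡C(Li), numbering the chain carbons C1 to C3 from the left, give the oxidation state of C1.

Count +1 for every bond to an atom more electronegative than carbon and −1 for every bond to one less electronegative; C–C bonds are 0.
C1 has one bond to C (0), one bond to N (+1), one bond to N (+1), one bond to O (+1).
Oxidation state = 0 + 1 + 1 + 1 = +3.

+3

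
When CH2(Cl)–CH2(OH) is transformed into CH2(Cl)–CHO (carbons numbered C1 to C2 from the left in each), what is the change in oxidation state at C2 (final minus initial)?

Before: C2 has 1 bond to C, 2 bonds to H, 1 bond to O → oxidation state -1.
After: C2 has 1 bond to C, 1 bond to H, 2 bonds to O → oxidation state +1.
Δ = +1 − (-1) = +2, so this is an oxidation at C2.

+2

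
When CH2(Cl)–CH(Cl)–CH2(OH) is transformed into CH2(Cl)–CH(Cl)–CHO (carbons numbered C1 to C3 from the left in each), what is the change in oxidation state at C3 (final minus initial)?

Before: C3 has 1 bond to C, 2 bonds to H, 1 bond to O → oxidation state -1.
After: C3 has 1 bond to C, 1 bond to H, 2 bonds to O → oxidation state +1.
Δ = +1 − (-1) = +2, so this is an oxidation at C3.

+2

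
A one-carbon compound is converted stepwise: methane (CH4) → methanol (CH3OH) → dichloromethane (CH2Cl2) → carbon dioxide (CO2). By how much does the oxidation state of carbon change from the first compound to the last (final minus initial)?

Carbon oxidation states along the series — methane: -4, methanol: -2, dichloromethane: 0, carbon dioxide: +4.
Net change = +4 − (-4) = +8.

+8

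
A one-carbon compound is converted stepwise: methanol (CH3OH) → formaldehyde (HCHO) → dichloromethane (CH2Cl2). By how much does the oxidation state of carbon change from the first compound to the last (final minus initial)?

Carbon oxidation states along the series — methanol: -2, formaldehyde: 0, dichloromethane: 0.
Net change = 0 − (-2) = +2.

+2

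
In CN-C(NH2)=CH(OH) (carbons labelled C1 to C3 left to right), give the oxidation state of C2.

+1

Each bond to a more electronegative atom (O, N, halogen) counts +1, each bond to a less electronegative atom (H, metal, B, Si) counts −1, and each C–C bond counts 0.
C2 has one bond to C (0), a double bond to C (2×0 = 0), one bond to N (+1).
Oxidation state = 0 + 0 + 1 = +1.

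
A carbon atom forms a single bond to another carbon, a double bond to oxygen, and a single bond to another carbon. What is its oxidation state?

The carbon has one bond to C (0), one bond to C (0), a double bond to O (2×+1 = +2).
Oxidation state = 0 + 0 + 2 = +2.

+2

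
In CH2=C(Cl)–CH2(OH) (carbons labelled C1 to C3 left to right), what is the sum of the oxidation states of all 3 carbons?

-2

Tallying each carbon's bonds:
C1: 2C, 2H → 0 − 2 = -2
C2: 3C, 1Cl → 0 + 1 = +1
C3: 1C, 2H, 1O → 0 − 2 + 1 = -1
Sum = -2 + 1 − 1 = -2.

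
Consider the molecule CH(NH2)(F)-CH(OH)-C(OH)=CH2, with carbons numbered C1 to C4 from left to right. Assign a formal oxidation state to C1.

Count +1 for every bond to an atom more electronegative than carbon and −1 for every bond to one less electronegative; C–C bonds are 0.
C1 has one bond to C (0), one bond to H (-1), one bond to N (+1), one bond to F (+1).
Oxidation state = 0 − 1 + 1 + 1 = +1.

+1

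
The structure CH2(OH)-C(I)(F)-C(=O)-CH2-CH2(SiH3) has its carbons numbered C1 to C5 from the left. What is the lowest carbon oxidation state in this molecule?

-3

Tallying each carbon's bonds:
C1: 1C, 2H, 1O → 0 − 2 + 1 = -1
C2: 2C, 1F, 1I → 0 + 1 + 1 = +2
C3: 2C, 2O → 0 + 2 = +2
C4: 2C, 2H → 0 − 2 = -2
C5: 1C, 2H, 1Si → 0 − 2 − 1 = -3
The lowest value is -3.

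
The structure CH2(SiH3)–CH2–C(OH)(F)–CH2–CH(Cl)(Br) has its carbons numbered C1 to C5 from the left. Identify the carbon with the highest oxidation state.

C3

Count +1 for every bond to an atom more electronegative than carbon and −1 for every bond to one less electronegative; C–C bonds are 0. Tallying each carbon:
C1: 1C, 2H, 1Si → 0 − 2 − 1 = -3
C2: 2C, 2H → 0 − 2 = -2
C3: 2C, 1O, 1F → 0 + 1 + 1 = +2
C4: 2C, 2H → 0 − 2 = -2
C5: 1C, 1H, 1Cl, 1Br → 0 − 1 + 1 + 1 = +1
The most oxidised carbon is C3 at +2.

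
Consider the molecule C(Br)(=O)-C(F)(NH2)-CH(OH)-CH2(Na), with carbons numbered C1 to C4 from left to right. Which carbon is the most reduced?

C4

Assign +1 per bond to O/N/halogen, −1 per bond to H or an electropositive element, and 0 per bond to carbon. Tallying each carbon:
C1: 1C, 2O, 1Br → 0 + 2 + 1 = +3
C2: 2C, 1N, 1F → 0 + 1 + 1 = +2
C3: 2C, 1H, 1O → 0 − 1 + 1 = 0
C4: 1C, 2H, 1Na → 0 − 2 − 1 = -3
The most reduced carbon is C4 at -3.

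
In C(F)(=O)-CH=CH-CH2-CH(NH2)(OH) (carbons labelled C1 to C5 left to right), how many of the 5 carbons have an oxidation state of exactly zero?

Tallying each carbon's bonds:
C1: 1C, 2O, 1F → 0 + 2 + 1 = +3
C2: 3C, 1H → 0 − 1 = -1
C3: 3C, 1H → 0 − 1 = -1
C4: 2C, 2H → 0 − 2 = -2
C5: 1C, 1H, 1O, 1N → 0 − 1 + 1 + 1 = +1
0 carbons meet the condition.

0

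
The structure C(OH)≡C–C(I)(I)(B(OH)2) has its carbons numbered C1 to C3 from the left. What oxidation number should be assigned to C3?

+1

Assign +1 per bond to O/N/halogen, −1 per bond to H or an electropositive element, and 0 per bond to carbon.
C3 has one bond to C (0), one bond to I (+1), one bond to I (+1), one bond to B (-1).
Oxidation state = 0 + 1 + 1 − 1 = +1.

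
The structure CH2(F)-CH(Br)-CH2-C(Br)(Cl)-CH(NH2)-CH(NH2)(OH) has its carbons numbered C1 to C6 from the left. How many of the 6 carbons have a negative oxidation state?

2

Each bond to a more electronegative atom (O, N, halogen) counts +1, each bond to a less electronegative atom (H, metal, B, Si) counts −1, and each C–C bond counts 0. Tallying each carbon:
C1: 1C, 2H, 1F → 0 − 2 + 1 = -1
C2: 2C, 1H, 1Br → 0 − 1 + 1 = 0
C3: 2C, 2H → 0 − 2 = -2
C4: 2C, 1Cl, 1Br → 0 + 1 + 1 = +2
C5: 2C, 1H, 1N → 0 − 1 + 1 = 0
C6: 1C, 1H, 1O, 1N → 0 − 1 + 1 + 1 = +1
2 carbons (C1, C3) meet the condition.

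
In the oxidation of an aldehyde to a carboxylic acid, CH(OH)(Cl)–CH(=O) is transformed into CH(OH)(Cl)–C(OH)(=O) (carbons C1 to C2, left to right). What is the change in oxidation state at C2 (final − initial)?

Before: C2 has 1 bond to C, 1 bond to H, 2 bonds to O → oxidation state +1.
After: C2 has 1 bond to C, 3 bonds to O → oxidation state +3.
Δ = +3 − (+1) = +2, so this is an oxidation at C2.

+2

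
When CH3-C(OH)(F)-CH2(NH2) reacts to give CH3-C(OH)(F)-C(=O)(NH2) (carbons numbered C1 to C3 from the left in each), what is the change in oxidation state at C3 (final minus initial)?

Before: C3 has 1 bond to C, 2 bonds to H, 1 bond to N → oxidation state -1.
After: C3 has 1 bond to C, 2 bonds to O, 1 bond to N → oxidation state +3.
Δ = +3 − (-1) = +4, so this is an oxidation at C3.

+4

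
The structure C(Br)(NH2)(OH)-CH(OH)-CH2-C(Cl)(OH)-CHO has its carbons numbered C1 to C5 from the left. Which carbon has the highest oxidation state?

Assign +1 per bond to O/N/halogen, −1 per bond to H or an electropositive element, and 0 per bond to carbon. Tallying each carbon:
C1: 1C, 1O, 1N, 1Br → 0 + 1 + 1 + 1 = +3
C2: 2C, 1H, 1O → 0 − 1 + 1 = 0
C3: 2C, 2H → 0 − 2 = -2
C4: 2C, 1O, 1Cl → 0 + 1 + 1 = +2
C5: 1C, 1H, 2O → 0 − 1 + 2 = +1
The most oxidised carbon is C1 at +3.

C1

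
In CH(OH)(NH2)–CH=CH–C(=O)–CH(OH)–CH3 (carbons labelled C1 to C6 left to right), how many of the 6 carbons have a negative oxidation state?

3

Count +1 for every bond to an atom more electronegative than carbon and −1 for every bond to one less electronegative; C–C bonds are 0. Tallying each carbon:
C1: 1C, 1H, 1O, 1N → 0 − 1 + 1 + 1 = +1
C2: 3C, 1H → 0 − 1 = -1
C3: 3C, 1H → 0 − 1 = -1
C4: 2C, 2O → 0 + 2 = +2
C5: 2C, 1H, 1O → 0 − 1 + 1 = 0
C6: 1C, 3H → 0 − 3 = -3
3 carbons (C2, C3, C6) meet the condition.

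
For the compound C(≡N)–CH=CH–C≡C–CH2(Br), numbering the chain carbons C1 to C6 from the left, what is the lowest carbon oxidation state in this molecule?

-1

Tallying each carbon's bonds:
C1: 1C, 3N → 0 + 3 = +3
C2: 3C, 1H → 0 − 1 = -1
C3: 3C, 1H → 0 − 1 = -1
C4: 4C → 0 = 0
C5: 4C → 0 = 0
C6: 1C, 2H, 1Br → 0 − 2 + 1 = -1
The lowest value is -1.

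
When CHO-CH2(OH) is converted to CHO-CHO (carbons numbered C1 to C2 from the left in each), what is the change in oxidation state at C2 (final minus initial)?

Before: C2 has 1 bond to C, 2 bonds to H, 1 bond to O → oxidation state -1.
After: C2 has 1 bond to C, 1 bond to H, 2 bonds to O → oxidation state +1.
Δ = +1 − (-1) = +2, so this is an oxidation at C2.

+2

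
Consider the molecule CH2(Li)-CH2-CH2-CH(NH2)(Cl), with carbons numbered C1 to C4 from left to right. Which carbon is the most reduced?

C1

Tallying each carbon's bonds:
C1: 1C, 2H, 1Li → 0 − 2 − 1 = -3
C2: 2C, 2H → 0 − 2 = -2
C3: 2C, 2H → 0 − 2 = -2
C4: 1C, 1H, 1N, 1Cl → 0 − 1 + 1 + 1 = +1
The most reduced carbon is C1 at -3.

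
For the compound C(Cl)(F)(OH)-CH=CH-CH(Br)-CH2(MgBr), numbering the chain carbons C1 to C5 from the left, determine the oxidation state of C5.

C5 has one bond to C (0), one bond to Mg (-1), one bond to H (-1), one bond to H (-1).
Oxidation state = 0 − 1 − 1 − 1 = -3.

-3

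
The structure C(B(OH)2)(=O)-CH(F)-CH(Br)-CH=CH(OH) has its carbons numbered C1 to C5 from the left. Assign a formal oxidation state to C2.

0

C2 has one bond to C (0), one bond to C (0), one bond to H (-1), one bond to F (+1).
Oxidation state = 0 + 0 − 1 + 1 = 0.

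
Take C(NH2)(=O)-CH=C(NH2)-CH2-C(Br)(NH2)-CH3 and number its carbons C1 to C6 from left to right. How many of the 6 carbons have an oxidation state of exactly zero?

Tallying each carbon's bonds:
C1: 1C, 2O, 1N → 0 + 2 + 1 = +3
C2: 3C, 1H → 0 − 1 = -1
C3: 3C, 1N → 0 + 1 = +1
C4: 2C, 2H → 0 − 2 = -2
C5: 2C, 1N, 1Br → 0 + 1 + 1 = +2
C6: 1C, 3H → 0 − 3 = -3
0 carbons meet the condition.

0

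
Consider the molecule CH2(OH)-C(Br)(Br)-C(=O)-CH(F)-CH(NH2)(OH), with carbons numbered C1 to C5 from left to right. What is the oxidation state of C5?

C5 has one bond to C (0), one bond to N (+1), one bond to H (-1), one bond to O (+1).
Oxidation state = 0 + 1 − 1 + 1 = +1.

+1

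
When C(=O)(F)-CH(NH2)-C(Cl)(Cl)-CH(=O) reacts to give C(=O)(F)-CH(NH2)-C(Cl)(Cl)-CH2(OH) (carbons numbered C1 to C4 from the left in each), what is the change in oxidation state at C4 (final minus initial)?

-2

Before: C4 has 1 bond to C, 1 bond to H, 2 bonds to O → oxidation state +1.
After: C4 has 1 bond to C, 2 bonds to H, 1 bond to O → oxidation state -1.
Δ = -1 − (+1) = -2, so this is a reduction at C4.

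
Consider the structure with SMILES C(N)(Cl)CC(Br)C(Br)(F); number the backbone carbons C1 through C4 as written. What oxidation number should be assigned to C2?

C2 has one bond to C (0), one bond to C (0), one bond to H (-1), one bond to H (-1).
Oxidation state = 0 + 0 − 1 − 1 = -2.

-2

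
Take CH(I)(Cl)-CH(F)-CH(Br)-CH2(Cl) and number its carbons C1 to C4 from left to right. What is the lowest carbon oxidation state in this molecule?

Tallying each carbon's bonds:
C1: 1C, 1H, 1Cl, 1I → 0 − 1 + 1 + 1 = +1
C2: 2C, 1H, 1F → 0 − 1 + 1 = 0
C3: 2C, 1H, 1Br → 0 − 1 + 1 = 0
C4: 1C, 2H, 1Cl → 0 − 2 + 1 = -1
The lowest value is -1.

-1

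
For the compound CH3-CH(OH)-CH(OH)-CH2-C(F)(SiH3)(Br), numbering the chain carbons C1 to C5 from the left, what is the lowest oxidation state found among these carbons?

Tallying each carbon's bonds:
C1: 1C, 3H → 0 − 3 = -3
C2: 2C, 1H, 1O → 0 − 1 + 1 = 0
C3: 2C, 1H, 1O → 0 − 1 + 1 = 0
C4: 2C, 2H → 0 − 2 = -2
C5: 1C, 1F, 1Br, 1Si → 0 + 1 + 1 − 1 = +1
The lowest value is -3.

-3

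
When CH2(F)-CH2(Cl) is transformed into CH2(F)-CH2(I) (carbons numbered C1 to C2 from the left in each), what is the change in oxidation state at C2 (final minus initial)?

Before: C2 has 1 bond to C, 2 bonds to H, 1 bond to Cl → oxidation state -1.
After: C2 has 1 bond to C, 2 bonds to H, 1 bond to I → oxidation state -1.
Δ = -1 − (-1) = 0, so no net redox change at C2.

0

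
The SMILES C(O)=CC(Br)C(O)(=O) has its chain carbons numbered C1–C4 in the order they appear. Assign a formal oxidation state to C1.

C1 has a double bond to C (2×0 = 0), one bond to H (-1), one bond to O (+1).
Oxidation state = 0 − 1 + 1 = 0.

0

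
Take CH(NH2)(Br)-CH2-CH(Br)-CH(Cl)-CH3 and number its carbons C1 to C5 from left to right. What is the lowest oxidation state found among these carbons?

Tallying each carbon's bonds:
C1: 1C, 1H, 1N, 1Br → 0 − 1 + 1 + 1 = +1
C2: 2C, 2H → 0 − 2 = -2
C3: 2C, 1H, 1Br → 0 − 1 + 1 = 0
C4: 2C, 1H, 1Cl → 0 − 1 + 1 = 0
C5: 1C, 3H → 0 − 3 = -3
The lowest value is -3.

-3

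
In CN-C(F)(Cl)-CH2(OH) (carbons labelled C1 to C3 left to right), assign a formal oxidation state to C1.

+3

Bonds to more-electronegative neighbours contribute +1 each, bonds to H or metals contribute −1 each, and C–C bonds contribute 0.
C1 has one bond to C (0), a triple bond to N (3×+1 = +3).
Oxidation state = 0 + 3 = +3.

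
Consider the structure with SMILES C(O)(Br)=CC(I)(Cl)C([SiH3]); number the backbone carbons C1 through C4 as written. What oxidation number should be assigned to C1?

C1 has a double bond to C (2×0 = 0), one bond to O (+1), one bond to Br (+1).
Oxidation state = 0 + 1 + 1 = +2.

+2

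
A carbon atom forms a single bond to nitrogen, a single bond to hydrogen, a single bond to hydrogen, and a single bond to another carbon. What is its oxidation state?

-1

Assign +1 per bond to O/N/halogen, −1 per bond to H or an electropositive element, and 0 per bond to carbon.
The carbon has one bond to C (0), one bond to N (+1), one bond to H (-1), one bond to H (-1).
Oxidation state = 0 + 1 − 1 − 1 = -1.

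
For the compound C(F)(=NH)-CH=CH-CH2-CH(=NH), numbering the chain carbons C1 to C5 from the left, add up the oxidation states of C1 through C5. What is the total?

0

Count +1 for every bond to an atom more electronegative than carbon and −1 for every bond to one less electronegative; C–C bonds are 0. Tallying each carbon:
C1: 1C, 2N, 1F → 0 + 2 + 1 = +3
C2: 3C, 1H → 0 − 1 = -1
C3: 3C, 1H → 0 − 1 = -1
C4: 2C, 2H → 0 − 2 = -2
C5: 1C, 1H, 2N → 0 − 1 + 2 = +1
Sum = +3 − 1 − 1 − 2 + 1 = 0.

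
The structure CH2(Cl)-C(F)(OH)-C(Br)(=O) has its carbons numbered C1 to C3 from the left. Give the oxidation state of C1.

-1

C1 has one bond to C (0), one bond to H (-1), one bond to Cl (+1), one bond to H (-1).
Oxidation state = 0 − 1 + 1 − 1 = -1.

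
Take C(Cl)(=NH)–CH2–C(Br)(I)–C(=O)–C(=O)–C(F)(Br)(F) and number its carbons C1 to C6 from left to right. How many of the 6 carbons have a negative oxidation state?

1

Each bond to a more electronegative atom (O, N, halogen) counts +1, each bond to a less electronegative atom (H, metal, B, Si) counts −1, and each C–C bond counts 0. Tallying each carbon:
C1: 1C, 2N, 1Cl → 0 + 2 + 1 = +3
C2: 2C, 2H → 0 − 2 = -2
C3: 2C, 1Br, 1I → 0 + 1 + 1 = +2
C4: 2C, 2O → 0 + 2 = +2
C5: 2C, 2O → 0 + 2 = +2
C6: 1C, 2F, 1Br → 0 + 2 + 1 = +3
1 carbon (C2) meets the condition.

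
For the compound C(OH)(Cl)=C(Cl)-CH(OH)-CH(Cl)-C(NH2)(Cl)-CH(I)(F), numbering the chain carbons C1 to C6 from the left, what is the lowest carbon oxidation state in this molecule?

Assign +1 per bond to O/N/halogen, −1 per bond to H or an electropositive element, and 0 per bond to carbon. Tallying each carbon:
C1: 2C, 1O, 1Cl → 0 + 1 + 1 = +2
C2: 3C, 1Cl → 0 + 1 = +1
C3: 2C, 1H, 1O → 0 − 1 + 1 = 0
C4: 2C, 1H, 1Cl → 0 − 1 + 1 = 0
C5: 2C, 1N, 1Cl → 0 + 1 + 1 = +2
C6: 1C, 1H, 1F, 1I → 0 − 1 + 1 + 1 = +1
The lowest value is 0.

0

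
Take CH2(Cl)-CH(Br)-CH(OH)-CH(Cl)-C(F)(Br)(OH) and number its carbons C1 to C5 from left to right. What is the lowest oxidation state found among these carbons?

Each bond to a more electronegative atom (O, N, halogen) counts +1, each bond to a less electronegative atom (H, metal, B, Si) counts −1, and each C–C bond counts 0. Tallying each carbon:
C1: 1C, 2H, 1Cl → 0 − 2 + 1 = -1
C2: 2C, 1H, 1Br → 0 − 1 + 1 = 0
C3: 2C, 1H, 1O → 0 − 1 + 1 = 0
C4: 2C, 1H, 1Cl → 0 − 1 + 1 = 0
C5: 1C, 1O, 1F, 1Br → 0 + 1 + 1 + 1 = +3
The lowest value is -1.

-1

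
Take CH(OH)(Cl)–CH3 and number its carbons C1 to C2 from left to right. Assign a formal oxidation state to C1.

+1

C1 has one bond to C (0), one bond to O (+1), one bond to Cl (+1), one bond to H (-1).
Oxidation state = 0 + 1 + 1 − 1 = +1.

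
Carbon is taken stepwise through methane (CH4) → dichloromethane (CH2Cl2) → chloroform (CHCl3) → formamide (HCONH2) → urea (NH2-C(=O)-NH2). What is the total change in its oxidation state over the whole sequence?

+8

Carbon oxidation states along the series — methane: -4, dichloromethane: 0, chloroform: +2, formamide: +2, urea: +4.
Net change = +4 − (-4) = +8.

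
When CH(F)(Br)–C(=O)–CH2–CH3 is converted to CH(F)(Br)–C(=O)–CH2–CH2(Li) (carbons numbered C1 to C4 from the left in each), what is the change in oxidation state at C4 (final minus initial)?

Before: C4 has 1 bond to C, 3 bonds to H → oxidation state -3.
After: C4 has 1 bond to C, 2 bonds to H, 1 bond to Li → oxidation state -3.
Δ = -3 − (-3) = 0, so no net redox change at C4.

0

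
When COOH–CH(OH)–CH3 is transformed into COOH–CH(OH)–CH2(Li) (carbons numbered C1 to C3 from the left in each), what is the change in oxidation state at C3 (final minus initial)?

Before: C3 has 1 bond to C, 3 bonds to H → oxidation state -3.
After: C3 has 1 bond to C, 2 bonds to H, 1 bond to Li → oxidation state -3.
Δ = -3 − (-3) = 0, so no net redox change at C3.

0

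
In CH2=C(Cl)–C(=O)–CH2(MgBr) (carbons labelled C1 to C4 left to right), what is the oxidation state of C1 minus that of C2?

C1: 2C, 2H → 0 − 2 = -2
C2: 3C, 1Cl → 0 + 1 = +1
Difference: -2 − (+1) = -3.

-3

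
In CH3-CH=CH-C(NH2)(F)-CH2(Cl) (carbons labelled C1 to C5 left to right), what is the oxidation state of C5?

-1

Count +1 for every bond to an atom more electronegative than carbon and −1 for every bond to one less electronegative; C–C bonds are 0.
C5 has one bond to C (0), one bond to Cl (+1), one bond to H (-1), one bond to H (-1).
Oxidation state = 0 + 1 − 1 − 1 = -1.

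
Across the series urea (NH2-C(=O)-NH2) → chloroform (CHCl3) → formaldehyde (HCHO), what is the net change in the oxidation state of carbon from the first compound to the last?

Carbon oxidation states along the series — urea: +4, chloroform: +2, formaldehyde: 0.
Net change = 0 − (+4) = -4.

-4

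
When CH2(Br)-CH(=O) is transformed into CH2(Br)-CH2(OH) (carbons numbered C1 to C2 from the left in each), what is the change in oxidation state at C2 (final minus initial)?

Before: C2 has 1 bond to C, 1 bond to H, 2 bonds to O → oxidation state +1.
After: C2 has 1 bond to C, 2 bonds to H, 1 bond to O → oxidation state -1.
Δ = -1 − (+1) = -2, so this is a reduction at C2.

-2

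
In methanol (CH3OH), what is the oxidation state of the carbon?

-2

The carbon has one bond to H (-1), one bond to H (-1), one bond to H (-1), one bond to O (+1).
Oxidation state = -1 − 1 − 1 + 1 = -2.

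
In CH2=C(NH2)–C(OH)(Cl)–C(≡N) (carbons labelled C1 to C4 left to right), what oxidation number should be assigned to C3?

+2

Count +1 for every bond to an atom more electronegative than carbon and −1 for every bond to one less electronegative; C–C bonds are 0.
C3 has one bond to C (0), one bond to C (0), one bond to O (+1), one bond to Cl (+1).
Oxidation state = 0 + 0 + 1 + 1 = +2.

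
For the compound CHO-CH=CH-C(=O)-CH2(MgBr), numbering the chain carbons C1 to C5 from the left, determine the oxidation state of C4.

+2

Count +1 for every bond to an atom more electronegative than carbon and −1 for every bond to one less electronegative; C–C bonds are 0.
C4 has one bond to C (0), one bond to C (0), a double bond to O (2×+1 = +2).
Oxidation state = 0 + 0 + 2 = +2.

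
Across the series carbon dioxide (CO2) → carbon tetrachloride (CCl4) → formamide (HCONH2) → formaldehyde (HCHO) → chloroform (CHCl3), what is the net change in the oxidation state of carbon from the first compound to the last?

-2

Carbon oxidation states along the series — carbon dioxide: +4, carbon tetrachloride: +4, formamide: +2, formaldehyde: 0, chloroform: +2.
Net change = +2 − (+4) = -2.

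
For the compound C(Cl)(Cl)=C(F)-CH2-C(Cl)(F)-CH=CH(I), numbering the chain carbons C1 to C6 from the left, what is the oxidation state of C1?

Assign +1 per bond to O/N/halogen, −1 per bond to H or an electropositive element, and 0 per bond to carbon.
C1 has a double bond to C (2×0 = 0), one bond to Cl (+1), one bond to Cl (+1).
Oxidation state = 0 + 1 + 1 = +2.

+2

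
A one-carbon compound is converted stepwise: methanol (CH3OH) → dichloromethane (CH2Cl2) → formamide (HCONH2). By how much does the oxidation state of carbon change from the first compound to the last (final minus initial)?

Carbon oxidation states along the series — methanol: -2, dichloromethane: 0, formamide: +2.
Net change = +2 − (-2) = +4.

+4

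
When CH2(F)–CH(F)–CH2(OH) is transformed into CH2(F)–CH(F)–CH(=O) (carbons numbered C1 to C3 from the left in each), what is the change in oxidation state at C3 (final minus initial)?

Before: C3 has 1 bond to C, 2 bonds to H, 1 bond to O → oxidation state -1.
After: C3 has 1 bond to C, 1 bond to H, 2 bonds to O → oxidation state +1.
Δ = +1 − (-1) = +2, so this is an oxidation at C3.

+2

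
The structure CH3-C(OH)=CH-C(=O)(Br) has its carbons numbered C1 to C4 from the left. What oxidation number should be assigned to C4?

C4 has one bond to C (0), a double bond to O (2×+1 = +2), one bond to Br (+1).
Oxidation state = 0 + 2 + 1 = +3.

+3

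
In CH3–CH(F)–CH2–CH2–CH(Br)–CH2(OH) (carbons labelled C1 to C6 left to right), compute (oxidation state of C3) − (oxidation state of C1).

+1

C3: 2C, 2H → 0 − 2 = -2
C1: 1C, 3H → 0 − 3 = -3
Difference: -2 − (-3) = +1.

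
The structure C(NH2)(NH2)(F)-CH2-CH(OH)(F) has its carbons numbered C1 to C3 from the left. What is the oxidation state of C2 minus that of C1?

C2: 2C, 2H → 0 − 2 = -2
C1: 1C, 2N, 1F → 0 + 2 + 1 = +3
Difference: -2 − (+3) = -5.

-5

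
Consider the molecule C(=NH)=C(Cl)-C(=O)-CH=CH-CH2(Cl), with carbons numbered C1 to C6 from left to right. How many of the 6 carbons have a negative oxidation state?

3

Tallying each carbon's bonds:
C1: 2C, 2N → 0 + 2 = +2
C2: 3C, 1Cl → 0 + 1 = +1
C3: 2C, 2O → 0 + 2 = +2
C4: 3C, 1H → 0 − 1 = -1
C5: 3C, 1H → 0 − 1 = -1
C6: 1C, 2H, 1Cl → 0 − 2 + 1 = -1
3 carbons (C4, C5, C6) meet the condition.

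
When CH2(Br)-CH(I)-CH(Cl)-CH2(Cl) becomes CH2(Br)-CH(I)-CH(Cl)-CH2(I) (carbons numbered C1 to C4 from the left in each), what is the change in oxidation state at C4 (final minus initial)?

Before: C4 has 1 bond to C, 2 bonds to H, 1 bond to Cl → oxidation state -1.
After: C4 has 1 bond to C, 2 bonds to H, 1 bond to I → oxidation state -1.
Δ = -1 − (-1) = 0, so no net redox change at C4.

0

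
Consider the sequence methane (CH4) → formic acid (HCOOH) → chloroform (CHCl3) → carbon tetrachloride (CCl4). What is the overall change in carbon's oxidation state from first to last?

+8

Carbon oxidation states along the series — methane: -4, formic acid: +2, chloroform: +2, carbon tetrachloride: +4.
Net change = +4 − (-4) = +8.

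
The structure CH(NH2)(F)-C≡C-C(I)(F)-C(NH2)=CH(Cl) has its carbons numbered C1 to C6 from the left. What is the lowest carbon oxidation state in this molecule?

Tallying each carbon's bonds:
C1: 1C, 1H, 1N, 1F → 0 − 1 + 1 + 1 = +1
C2: 4C → 0 = 0
C3: 4C → 0 = 0
C4: 2C, 1F, 1I → 0 + 1 + 1 = +2
C5: 3C, 1N → 0 + 1 = +1
C6: 2C, 1H, 1Cl → 0 − 1 + 1 = 0
The lowest value is 0.

0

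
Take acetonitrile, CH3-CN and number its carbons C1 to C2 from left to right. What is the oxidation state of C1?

-3

Count +1 for every bond to an atom more electronegative than carbon and −1 for every bond to one less electronegative; C–C bonds are 0.
C1 has one bond to H (-1), one bond to H (-1), one bond to H (-1), one bond to C (0).
Oxidation state = -1 − 1 − 1 + 0 = -3.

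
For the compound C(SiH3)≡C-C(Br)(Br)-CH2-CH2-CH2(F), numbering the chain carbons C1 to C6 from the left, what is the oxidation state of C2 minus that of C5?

+2

C2: 4C → 0 = 0
C5: 2C, 2H → 0 − 2 = -2
Difference: 0 − (-2) = +2.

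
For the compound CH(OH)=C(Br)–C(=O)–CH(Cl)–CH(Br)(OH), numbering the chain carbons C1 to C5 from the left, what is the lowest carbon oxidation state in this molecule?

Assign +1 per bond to O/N/halogen, −1 per bond to H or an electropositive element, and 0 per bond to carbon. Tallying each carbon:
C1: 2C, 1H, 1O → 0 − 1 + 1 = 0
C2: 3C, 1Br → 0 + 1 = +1
C3: 2C, 2O → 0 + 2 = +2
C4: 2C, 1H, 1Cl → 0 − 1 + 1 = 0
C5: 1C, 1H, 1O, 1Br → 0 − 1 + 1 + 1 = +1
The lowest value is 0.

0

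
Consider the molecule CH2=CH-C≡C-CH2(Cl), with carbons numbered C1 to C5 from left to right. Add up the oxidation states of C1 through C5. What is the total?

-4

Bonds to more-electronegative neighbours contribute +1 each, bonds to H or metals contribute −1 each, and C–C bonds contribute 0. Tallying each carbon:
C1: 2C, 2H → 0 − 2 = -2
C2: 3C, 1H → 0 − 1 = -1
C3: 4C → 0 = 0
C4: 4C → 0 = 0
C5: 1C, 2H, 1Cl → 0 − 2 + 1 = -1
Sum = -2 − 1 + 0 + 0 − 1 = -4.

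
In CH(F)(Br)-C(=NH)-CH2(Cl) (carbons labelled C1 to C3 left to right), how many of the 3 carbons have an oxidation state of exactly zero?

Bonds to more-electronegative neighbours contribute +1 each, bonds to H or metals contribute −1 each, and C–C bonds contribute 0. Tallying each carbon:
C1: 1C, 1H, 1F, 1Br → 0 − 1 + 1 + 1 = +1
C2: 2C, 2N → 0 + 2 = +2
C3: 1C, 2H, 1Cl → 0 − 2 + 1 = -1
0 carbons meet the condition.

0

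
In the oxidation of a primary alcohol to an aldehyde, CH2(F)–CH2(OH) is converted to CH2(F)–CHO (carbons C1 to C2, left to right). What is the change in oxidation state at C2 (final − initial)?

Before: C2 has 1 bond to C, 2 bonds to H, 1 bond to O → oxidation state -1.
After: C2 has 1 bond to C, 1 bond to H, 2 bonds to O → oxidation state +1.
Δ = +1 − (-1) = +2, so this is an oxidation at C2.

+2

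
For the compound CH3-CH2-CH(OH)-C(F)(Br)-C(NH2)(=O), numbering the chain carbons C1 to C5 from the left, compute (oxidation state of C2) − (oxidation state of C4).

-4

C2: 2C, 2H → 0 − 2 = -2
C4: 2C, 1F, 1Br → 0 + 1 + 1 = +2
Difference: -2 − (+2) = -4.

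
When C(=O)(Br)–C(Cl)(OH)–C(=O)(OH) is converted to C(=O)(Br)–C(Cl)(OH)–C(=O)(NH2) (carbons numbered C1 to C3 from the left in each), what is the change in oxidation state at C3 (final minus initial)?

0

Before: C3 has 1 bond to C, 3 bonds to O → oxidation state +3.
After: C3 has 1 bond to C, 2 bonds to O, 1 bond to N → oxidation state +3.
Δ = +3 − (+3) = 0, so no net redox change at C3.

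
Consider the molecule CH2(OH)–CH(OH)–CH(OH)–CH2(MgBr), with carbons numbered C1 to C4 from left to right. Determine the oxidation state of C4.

Assign +1 per bond to O/N/halogen, −1 per bond to H or an electropositive element, and 0 per bond to carbon.
C4 has one bond to C (0), one bond to H (-1), one bond to H (-1), one bond to Mg (-1).
Oxidation state = 0 − 1 − 1 − 1 = -3.

-3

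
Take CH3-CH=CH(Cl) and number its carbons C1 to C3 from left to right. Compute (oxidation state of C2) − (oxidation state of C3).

C2: 3C, 1H → 0 − 1 = -1
C3: 2C, 1H, 1Cl → 0 − 1 + 1 = 0
Difference: -1 − (0) = -1.

-1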